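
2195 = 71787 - 69592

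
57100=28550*2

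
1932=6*322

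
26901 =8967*3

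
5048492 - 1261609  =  3786883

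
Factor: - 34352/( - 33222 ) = 2^3*3^(- 1)*7^( - 2)* 19^1 = 152/147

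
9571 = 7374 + 2197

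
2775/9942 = 925/3314  =  0.28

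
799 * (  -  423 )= - 337977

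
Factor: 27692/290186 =2^1 * 7^1*13^ ( - 1 )*23^1 * 43^1*11161^ (  -  1) =13846/145093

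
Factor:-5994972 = -2^2 * 3^4*18503^1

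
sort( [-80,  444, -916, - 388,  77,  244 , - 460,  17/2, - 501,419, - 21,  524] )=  [ - 916, - 501, - 460 ,  -  388,  -  80, - 21 , 17/2, 77, 244,419, 444,524 ]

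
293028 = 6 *48838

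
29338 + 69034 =98372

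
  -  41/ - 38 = 1 + 3/38 = 1.08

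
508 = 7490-6982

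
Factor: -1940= - 2^2*5^1*97^1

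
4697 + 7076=11773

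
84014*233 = 19575262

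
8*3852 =30816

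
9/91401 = 3/30467 = 0.00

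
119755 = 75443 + 44312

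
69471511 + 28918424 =98389935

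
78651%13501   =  11146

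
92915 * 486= 45156690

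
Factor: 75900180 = 2^2*3^1*5^1*83^1 * 15241^1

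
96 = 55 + 41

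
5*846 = 4230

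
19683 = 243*81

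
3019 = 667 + 2352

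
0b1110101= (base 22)57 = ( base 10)117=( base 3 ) 11100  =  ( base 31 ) 3O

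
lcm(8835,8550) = 265050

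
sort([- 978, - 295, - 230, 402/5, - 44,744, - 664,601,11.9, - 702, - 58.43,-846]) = [-978, - 846, - 702,-664, - 295, - 230, - 58.43, - 44, 11.9,402/5, 601,744] 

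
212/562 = 106/281 = 0.38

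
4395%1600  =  1195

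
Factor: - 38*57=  - 2166= -2^1*3^1*19^2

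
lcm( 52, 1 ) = 52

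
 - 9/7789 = -1 + 7780/7789 = -0.00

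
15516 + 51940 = 67456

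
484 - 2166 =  - 1682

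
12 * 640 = 7680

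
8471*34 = 288014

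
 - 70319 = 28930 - 99249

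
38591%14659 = 9273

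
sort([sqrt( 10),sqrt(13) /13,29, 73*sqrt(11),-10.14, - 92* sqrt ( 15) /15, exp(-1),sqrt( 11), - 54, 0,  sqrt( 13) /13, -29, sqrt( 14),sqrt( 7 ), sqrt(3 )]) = [ - 54,  -  29, - 92*sqrt(15) /15,  -  10.14,  0, sqrt(13) /13, sqrt( 13) /13 , exp( - 1),sqrt( 3), sqrt( 7 ) , sqrt(10 ), sqrt( 11 ) , sqrt( 14), 29, 73*sqrt(11) ]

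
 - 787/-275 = 2+ 237/275 = 2.86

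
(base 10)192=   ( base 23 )88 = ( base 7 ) 363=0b11000000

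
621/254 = 2 + 113/254 = 2.44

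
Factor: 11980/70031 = 2^2*5^1*13^(  -  1) * 599^1 * 5387^(-1)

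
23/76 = 23/76 = 0.30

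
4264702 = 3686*1157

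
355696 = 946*376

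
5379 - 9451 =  - 4072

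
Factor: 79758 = 2^1*3^3*7^1*211^1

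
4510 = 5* 902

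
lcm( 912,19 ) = 912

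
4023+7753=11776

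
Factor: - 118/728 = - 59/364 =- 2^( - 2)*7^( - 1 )*13^( - 1 )*59^1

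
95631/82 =1166 +19/82 = 1166.23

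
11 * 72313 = 795443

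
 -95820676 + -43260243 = -139080919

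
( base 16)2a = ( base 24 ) 1I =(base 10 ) 42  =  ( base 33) 19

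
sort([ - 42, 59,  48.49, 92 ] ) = [ - 42, 48.49,59 , 92]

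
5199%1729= 12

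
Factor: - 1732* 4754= -2^3*433^1*2377^1  =  - 8233928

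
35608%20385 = 15223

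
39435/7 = 39435/7 = 5633.57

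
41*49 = 2009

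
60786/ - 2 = -30393 + 0/1 = - 30393.00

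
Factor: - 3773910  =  -2^1* 3^1*  5^1*7^1 * 17971^1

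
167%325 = 167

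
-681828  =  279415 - 961243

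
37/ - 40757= -37/40757 = - 0.00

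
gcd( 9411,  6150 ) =3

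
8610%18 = 6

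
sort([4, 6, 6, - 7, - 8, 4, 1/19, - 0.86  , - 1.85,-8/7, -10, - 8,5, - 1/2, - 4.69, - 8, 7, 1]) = [ -10, - 8, - 8, - 8, - 7, - 4.69,-1.85, - 8/7, - 0.86, - 1/2, 1/19, 1,4, 4, 5, 6, 6 , 7]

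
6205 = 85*73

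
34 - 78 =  - 44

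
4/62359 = 4/62359 = 0.00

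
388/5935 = 388/5935 = 0.07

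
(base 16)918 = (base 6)14440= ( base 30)2hi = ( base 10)2328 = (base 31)2D3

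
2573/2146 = 1 + 427/2146  =  1.20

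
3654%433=190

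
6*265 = 1590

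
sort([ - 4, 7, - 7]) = [ - 7, - 4, 7 ] 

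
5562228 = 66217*84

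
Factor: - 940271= - 940271^1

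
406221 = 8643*47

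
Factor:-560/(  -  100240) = 1/179 = 179^(-1) 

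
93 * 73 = 6789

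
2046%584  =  294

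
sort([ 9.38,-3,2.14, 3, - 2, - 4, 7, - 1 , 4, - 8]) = [ - 8, - 4,  -  3, - 2, - 1,2.14,3,  4 , 7, 9.38] 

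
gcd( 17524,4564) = 4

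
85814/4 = 42907/2 = 21453.50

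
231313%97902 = 35509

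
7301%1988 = 1337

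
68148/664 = 102 + 105/166 = 102.63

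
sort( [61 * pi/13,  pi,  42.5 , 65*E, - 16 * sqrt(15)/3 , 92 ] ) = [ - 16*sqrt( 15 ) /3,pi, 61*pi/13, 42.5,92,65*E]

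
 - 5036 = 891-5927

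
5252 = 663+4589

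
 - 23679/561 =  - 7893/187 = - 42.21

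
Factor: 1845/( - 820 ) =-9/4= -2^( - 2)*3^2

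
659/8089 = 659/8089=0.08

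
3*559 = 1677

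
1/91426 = 1/91426 = 0.00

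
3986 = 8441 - 4455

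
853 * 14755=12586015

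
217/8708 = 31/1244 = 0.02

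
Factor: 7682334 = 2^1*3^1*11^1*17^1  *41^1 * 167^1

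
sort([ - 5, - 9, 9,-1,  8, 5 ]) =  [-9, - 5, - 1, 5,8,9]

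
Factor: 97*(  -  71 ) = -6887 =- 71^1*97^1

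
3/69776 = 3/69776 = 0.00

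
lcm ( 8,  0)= 0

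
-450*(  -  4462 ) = 2007900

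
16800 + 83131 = 99931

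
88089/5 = 17617 + 4/5 =17617.80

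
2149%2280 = 2149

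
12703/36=352 + 31/36 = 352.86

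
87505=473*185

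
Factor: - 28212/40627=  - 2^2*3^1*2351^1 *40627^( - 1)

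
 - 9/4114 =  - 9/4114=- 0.00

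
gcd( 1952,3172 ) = 244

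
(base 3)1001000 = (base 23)19k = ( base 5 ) 11011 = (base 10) 756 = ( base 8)1364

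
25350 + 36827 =62177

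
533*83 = 44239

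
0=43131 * 0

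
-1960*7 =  - 13720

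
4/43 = 4/43 = 0.09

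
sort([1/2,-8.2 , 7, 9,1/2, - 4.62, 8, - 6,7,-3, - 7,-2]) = [ - 8.2, -7, -6, - 4.62,-3 , -2 , 1/2,  1/2, 7,7,8, 9]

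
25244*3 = 75732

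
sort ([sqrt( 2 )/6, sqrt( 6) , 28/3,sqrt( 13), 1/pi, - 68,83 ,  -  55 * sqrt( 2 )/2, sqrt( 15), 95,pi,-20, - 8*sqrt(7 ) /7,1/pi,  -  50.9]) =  [ - 68, - 50.9,  -  55*sqrt(2)/2, - 20, - 8*sqrt( 7 ) /7,sqrt(2)/6 , 1/pi, 1/pi, sqrt(6),pi, sqrt( 13 ), sqrt( 15), 28/3, 83, 95 ] 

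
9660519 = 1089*8871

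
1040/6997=1040/6997 = 0.15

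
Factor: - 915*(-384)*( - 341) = - 119813760 =- 2^7*3^2*5^1*11^1*31^1 * 61^1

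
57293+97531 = 154824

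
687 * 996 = 684252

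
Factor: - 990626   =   - 2^1 *7^1*13^1*5443^1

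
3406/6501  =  3406/6501 = 0.52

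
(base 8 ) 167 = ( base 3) 11102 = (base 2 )1110111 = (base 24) 4N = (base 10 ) 119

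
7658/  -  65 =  - 7658/65= - 117.82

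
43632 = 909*48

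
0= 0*900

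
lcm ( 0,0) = 0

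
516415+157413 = 673828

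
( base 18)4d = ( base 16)55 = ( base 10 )85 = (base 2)1010101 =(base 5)320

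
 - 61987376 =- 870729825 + 808742449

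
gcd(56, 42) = 14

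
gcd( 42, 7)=7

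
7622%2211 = 989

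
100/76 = 25/19 =1.32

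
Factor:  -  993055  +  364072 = - 628983 = - 3^2*17^1*4111^1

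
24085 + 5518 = 29603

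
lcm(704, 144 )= 6336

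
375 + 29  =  404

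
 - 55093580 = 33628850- 88722430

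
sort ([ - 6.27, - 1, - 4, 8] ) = [ - 6.27, - 4, - 1, 8]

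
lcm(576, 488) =35136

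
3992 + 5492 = 9484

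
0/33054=0 = 0.00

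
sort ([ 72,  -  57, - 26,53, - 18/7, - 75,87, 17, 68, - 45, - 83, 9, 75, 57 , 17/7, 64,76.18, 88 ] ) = [ - 83,  -  75 , - 57,-45, -26, - 18/7, 17/7, 9,17, 53,57, 64, 68, 72,75, 76.18,87,88]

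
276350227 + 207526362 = 483876589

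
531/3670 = 531/3670 = 0.14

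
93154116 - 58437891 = 34716225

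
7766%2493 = 287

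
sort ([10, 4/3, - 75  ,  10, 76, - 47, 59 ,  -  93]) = [ - 93, - 75, - 47,4/3, 10,10,59,76]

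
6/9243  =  2/3081 = 0.00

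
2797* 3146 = 8799362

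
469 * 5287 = 2479603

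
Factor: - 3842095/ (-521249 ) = 5^1*23^( - 1 )*131^ ( - 1)*173^(-1 )* 768419^1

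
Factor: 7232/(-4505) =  - 2^6*5^ ( - 1)*17^( - 1 )*53^( - 1 ) * 113^1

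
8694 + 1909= 10603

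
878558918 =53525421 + 825033497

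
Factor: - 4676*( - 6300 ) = 2^4 *3^2 * 5^2*7^2  *  167^1=29458800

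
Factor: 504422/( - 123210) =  - 3^( - 2 )*5^(-1)* 37^ ( - 2) *179^1*1409^1 = - 252211/61605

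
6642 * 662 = 4397004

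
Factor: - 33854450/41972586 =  - 16927225/20986293 = -3^( - 1) * 5^2*7^1 * 197^1*491^1*6995431^( - 1)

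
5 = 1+4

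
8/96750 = 4/48375 = 0.00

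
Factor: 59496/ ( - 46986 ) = - 9916/7831 = -2^2*37^1*41^( - 1)* 67^1*191^(-1) 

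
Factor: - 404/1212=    - 1/3= - 3^( - 1 ) 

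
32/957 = 32/957 = 0.03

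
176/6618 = 88/3309 = 0.03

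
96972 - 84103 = 12869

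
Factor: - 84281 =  - 271^1*311^1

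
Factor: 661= 661^1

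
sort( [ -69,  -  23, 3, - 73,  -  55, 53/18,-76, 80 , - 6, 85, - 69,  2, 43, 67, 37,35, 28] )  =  [ - 76, - 73, - 69, - 69, - 55, - 23, - 6, 2, 53/18,3, 28 , 35, 37,43,67, 80, 85]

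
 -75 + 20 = -55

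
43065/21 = 2050 + 5/7 = 2050.71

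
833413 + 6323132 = 7156545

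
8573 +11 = 8584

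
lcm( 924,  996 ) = 76692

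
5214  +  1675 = 6889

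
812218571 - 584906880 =227311691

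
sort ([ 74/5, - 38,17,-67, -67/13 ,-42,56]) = [-67 , - 42,-38 , - 67/13,74/5, 17,56 ]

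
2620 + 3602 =6222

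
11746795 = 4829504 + 6917291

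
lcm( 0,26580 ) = 0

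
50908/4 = 12727 = 12727.00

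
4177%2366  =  1811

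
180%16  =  4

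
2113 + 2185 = 4298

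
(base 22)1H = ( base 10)39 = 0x27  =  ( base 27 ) 1C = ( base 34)15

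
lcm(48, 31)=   1488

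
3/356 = 3/356  =  0.01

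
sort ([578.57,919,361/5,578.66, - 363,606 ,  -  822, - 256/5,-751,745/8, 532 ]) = [ - 822 , - 751,  -  363, - 256/5, 361/5, 745/8,532, 578.57,578.66,606,919 ] 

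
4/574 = 2/287 = 0.01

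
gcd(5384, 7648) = 8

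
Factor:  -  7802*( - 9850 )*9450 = 2^3*3^3*5^4 * 7^1 *47^1*83^1 * 197^1 = 726229665000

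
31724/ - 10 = -15862/5 = - 3172.40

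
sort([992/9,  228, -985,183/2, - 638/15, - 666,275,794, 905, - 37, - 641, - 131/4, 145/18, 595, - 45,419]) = [ - 985, - 666,-641, - 45, - 638/15, - 37, - 131/4,145/18, 183/2,992/9 , 228, 275 , 419, 595, 794, 905] 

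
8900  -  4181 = 4719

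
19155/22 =19155/22  =  870.68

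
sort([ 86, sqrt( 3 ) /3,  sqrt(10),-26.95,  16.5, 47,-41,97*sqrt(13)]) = [ - 41,-26.95,sqrt( 3)/3,sqrt( 10 ),16.5,47,86, 97*sqrt ( 13 ) ] 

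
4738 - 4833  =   - 95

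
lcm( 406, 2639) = 5278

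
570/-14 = -285/7 = - 40.71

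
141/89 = 141/89 = 1.58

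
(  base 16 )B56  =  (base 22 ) 5LK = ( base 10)2902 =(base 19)80e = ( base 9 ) 3874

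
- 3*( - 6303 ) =18909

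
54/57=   18/19 = 0.95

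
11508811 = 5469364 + 6039447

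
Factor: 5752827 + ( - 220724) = 5532103^1 = 5532103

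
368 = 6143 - 5775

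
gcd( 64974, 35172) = 6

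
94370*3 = 283110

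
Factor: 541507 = 541507^1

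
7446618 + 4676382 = 12123000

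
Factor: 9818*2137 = 20981066  =  2^1*2137^1 * 4909^1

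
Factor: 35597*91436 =2^2*22859^1*35597^1= 3254847292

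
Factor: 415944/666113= 2^3 * 3^2*7^(-1)*43^(  -  1)*53^1*109^1 * 2213^( - 1)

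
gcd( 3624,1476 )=12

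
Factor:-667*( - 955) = 5^1*23^1 *29^1*191^1  =  636985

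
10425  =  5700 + 4725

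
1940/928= 485/232=2.09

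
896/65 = 896/65 =13.78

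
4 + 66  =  70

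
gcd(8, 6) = 2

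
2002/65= 30 + 4/5 = 30.80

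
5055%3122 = 1933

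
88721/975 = 88721/975 = 91.00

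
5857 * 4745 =27791465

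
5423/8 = 5423/8 = 677.88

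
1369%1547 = 1369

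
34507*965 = 33299255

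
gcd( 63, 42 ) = 21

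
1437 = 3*479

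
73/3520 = 73/3520 = 0.02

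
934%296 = 46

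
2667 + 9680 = 12347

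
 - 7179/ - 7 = 1025  +  4/7  =  1025.57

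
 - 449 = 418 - 867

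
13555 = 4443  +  9112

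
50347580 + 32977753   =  83325333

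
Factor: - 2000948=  - 2^2*500237^1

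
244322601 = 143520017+100802584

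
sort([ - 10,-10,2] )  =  [  -  10,- 10, 2 ] 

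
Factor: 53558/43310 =5^( - 1)*71^ ( - 1)*439^1 = 439/355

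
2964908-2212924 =751984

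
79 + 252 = 331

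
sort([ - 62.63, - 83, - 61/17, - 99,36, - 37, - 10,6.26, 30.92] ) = [-99, - 83,  -  62.63,-37, -10, - 61/17,6.26 , 30.92  ,  36]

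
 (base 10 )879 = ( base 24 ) 1cf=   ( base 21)1KI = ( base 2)1101101111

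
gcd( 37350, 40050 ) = 450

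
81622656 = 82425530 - 802874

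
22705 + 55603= 78308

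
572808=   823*696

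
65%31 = 3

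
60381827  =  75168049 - 14786222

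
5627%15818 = 5627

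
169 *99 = 16731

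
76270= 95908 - 19638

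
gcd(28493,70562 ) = 1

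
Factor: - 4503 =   -  3^1 * 19^1*79^1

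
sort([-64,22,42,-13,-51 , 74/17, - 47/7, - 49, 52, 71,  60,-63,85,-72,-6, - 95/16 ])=[-72,-64,-63,  -  51,-49,-13 ,-47/7,-6, - 95/16, 74/17,  22,42, 52,  60 , 71, 85] 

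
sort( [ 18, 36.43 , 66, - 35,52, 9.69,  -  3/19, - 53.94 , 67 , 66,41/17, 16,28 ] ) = [ - 53.94, - 35 , - 3/19,41/17 , 9.69, 16, 18,28,36.43,52, 66,66,67]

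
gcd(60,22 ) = 2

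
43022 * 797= 34288534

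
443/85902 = 443/85902 = 0.01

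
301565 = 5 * 60313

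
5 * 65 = 325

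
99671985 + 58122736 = 157794721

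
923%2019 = 923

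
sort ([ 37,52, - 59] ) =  [-59,37, 52 ] 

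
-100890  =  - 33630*3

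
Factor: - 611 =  - 13^1  *  47^1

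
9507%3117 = 156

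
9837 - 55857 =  - 46020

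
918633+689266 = 1607899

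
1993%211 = 94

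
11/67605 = 11/67605  =  0.00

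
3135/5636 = 3135/5636 = 0.56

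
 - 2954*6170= - 18226180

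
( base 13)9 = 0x9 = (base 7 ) 12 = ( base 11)9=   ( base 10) 9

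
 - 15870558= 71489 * ( - 222)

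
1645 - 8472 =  - 6827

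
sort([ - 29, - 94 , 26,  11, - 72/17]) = [  -  94,- 29,  -  72/17, 11,26 ] 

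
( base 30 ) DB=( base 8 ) 621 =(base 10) 401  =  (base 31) ct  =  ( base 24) gh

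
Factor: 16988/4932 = 3^(-2)*31^1 = 31/9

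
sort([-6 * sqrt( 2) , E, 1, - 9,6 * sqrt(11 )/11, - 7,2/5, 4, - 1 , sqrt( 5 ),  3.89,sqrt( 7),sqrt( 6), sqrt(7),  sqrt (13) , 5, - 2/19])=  [ - 9, - 6 *sqrt(2) , - 7,-1 , - 2/19, 2/5, 1,  6*sqrt( 11)/11, sqrt( 5),sqrt( 6),sqrt(7), sqrt( 7), E,  sqrt( 13), 3.89,  4, 5] 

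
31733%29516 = 2217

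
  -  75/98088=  - 1 + 32671/32696 = -0.00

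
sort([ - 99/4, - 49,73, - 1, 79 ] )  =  [ - 49, - 99/4, - 1, 73,79 ] 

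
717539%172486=27595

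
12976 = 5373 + 7603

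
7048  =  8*881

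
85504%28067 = 1303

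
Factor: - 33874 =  - 2^1 *16937^1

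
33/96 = 11/32 = 0.34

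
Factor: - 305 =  - 5^1 * 61^1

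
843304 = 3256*259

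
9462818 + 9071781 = 18534599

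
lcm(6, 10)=30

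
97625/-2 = -48813 + 1/2= -48812.50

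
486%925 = 486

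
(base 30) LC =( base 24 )12I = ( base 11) 534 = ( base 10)642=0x282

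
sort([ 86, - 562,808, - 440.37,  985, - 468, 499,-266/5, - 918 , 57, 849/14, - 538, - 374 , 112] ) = [ - 918, - 562, - 538, - 468, - 440.37,-374, - 266/5,  57 , 849/14,86,112,499,808,985]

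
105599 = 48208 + 57391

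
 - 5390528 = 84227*(-64) 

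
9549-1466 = 8083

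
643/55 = 11 + 38/55= 11.69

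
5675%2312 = 1051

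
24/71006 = 12/35503 =0.00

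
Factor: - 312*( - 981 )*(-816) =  - 2^7 * 3^4*13^1*17^1*109^1 = - 249754752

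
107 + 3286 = 3393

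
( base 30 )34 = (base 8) 136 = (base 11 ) 86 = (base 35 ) 2o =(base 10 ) 94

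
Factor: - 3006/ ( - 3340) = 9/10 = 2^( - 1)*3^2*5^(  -  1) 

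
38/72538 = 19/36269 = 0.00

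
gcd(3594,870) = 6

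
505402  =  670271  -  164869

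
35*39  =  1365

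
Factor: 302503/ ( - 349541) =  - 373^1*431^ ( - 1) = - 373/431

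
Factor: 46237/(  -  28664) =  - 2^( - 3)*3583^ ( - 1)*46237^1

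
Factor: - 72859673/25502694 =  - 2^( - 1)*3^( - 1 )*7^ ( - 1 )*37^( - 1 )* 43^1 *787^1*2153^1*16411^( - 1 ) 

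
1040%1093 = 1040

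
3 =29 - 26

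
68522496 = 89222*768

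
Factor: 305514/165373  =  2^1 * 3^2 * 11^1*13^( - 1)* 1543^1*12721^( - 1 ) 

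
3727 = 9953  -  6226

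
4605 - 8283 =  - 3678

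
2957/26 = 113 + 19/26= 113.73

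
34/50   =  17/25 = 0.68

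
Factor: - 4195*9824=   -  41211680 = -2^5*5^1*307^1*839^1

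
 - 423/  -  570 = 141/190 = 0.74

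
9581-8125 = 1456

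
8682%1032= 426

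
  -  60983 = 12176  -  73159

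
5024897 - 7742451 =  - 2717554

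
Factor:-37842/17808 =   -  17/8 =-2^ (  -  3 )*17^1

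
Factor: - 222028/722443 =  - 2^2*43^( - 1)*47^1*53^( - 1 )*317^( - 1)*1181^1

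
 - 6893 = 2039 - 8932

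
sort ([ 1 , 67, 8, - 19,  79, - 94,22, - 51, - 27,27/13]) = [ - 94, - 51, - 27, - 19,1 , 27/13 , 8,22, 67, 79] 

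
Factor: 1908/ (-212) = -3^2=- 9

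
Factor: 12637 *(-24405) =  -  308405985 = -  3^1*5^1*1627^1*12637^1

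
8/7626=4/3813 = 0.00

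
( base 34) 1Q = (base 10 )60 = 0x3c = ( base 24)2c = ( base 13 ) 48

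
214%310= 214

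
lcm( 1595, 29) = 1595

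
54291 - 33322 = 20969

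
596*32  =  19072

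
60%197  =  60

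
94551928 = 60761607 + 33790321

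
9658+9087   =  18745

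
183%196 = 183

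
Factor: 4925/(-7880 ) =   -  5/8 = - 2^(  -  3) * 5^1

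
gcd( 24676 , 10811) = 1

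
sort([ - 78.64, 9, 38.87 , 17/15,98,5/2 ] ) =[ - 78.64, 17/15,5/2, 9, 38.87,98] 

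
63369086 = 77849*814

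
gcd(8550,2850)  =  2850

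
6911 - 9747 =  - 2836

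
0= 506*0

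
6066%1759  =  789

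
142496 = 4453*32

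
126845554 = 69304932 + 57540622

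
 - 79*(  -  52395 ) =4139205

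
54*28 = 1512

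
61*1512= 92232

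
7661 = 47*163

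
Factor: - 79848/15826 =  - 39924/7913 = -2^2*3^2 * 41^( -1)*193^( - 1)* 1109^1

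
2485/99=2485/99 = 25.10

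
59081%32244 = 26837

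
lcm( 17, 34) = 34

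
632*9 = 5688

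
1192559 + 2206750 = 3399309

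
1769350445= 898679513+870670932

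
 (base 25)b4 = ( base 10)279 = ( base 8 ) 427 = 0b100010111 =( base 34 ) 87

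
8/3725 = 8/3725 = 0.00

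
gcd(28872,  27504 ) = 72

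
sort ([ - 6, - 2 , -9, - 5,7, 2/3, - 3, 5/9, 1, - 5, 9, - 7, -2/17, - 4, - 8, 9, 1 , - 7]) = [ - 9, - 8, - 7,  -  7,-6, -5, -5, - 4, -3,-2,-2/17,5/9 , 2/3, 1, 1,7,  9, 9]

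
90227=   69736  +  20491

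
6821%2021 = 758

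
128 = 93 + 35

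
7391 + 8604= 15995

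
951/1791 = 317/597 = 0.53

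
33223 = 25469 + 7754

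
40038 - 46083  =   - 6045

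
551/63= 8+47/63 = 8.75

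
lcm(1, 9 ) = 9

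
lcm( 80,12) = 240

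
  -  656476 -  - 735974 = 79498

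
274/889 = 274/889  =  0.31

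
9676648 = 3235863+6440785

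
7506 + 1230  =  8736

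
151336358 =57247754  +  94088604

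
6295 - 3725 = 2570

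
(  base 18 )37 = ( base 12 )51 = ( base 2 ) 111101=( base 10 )61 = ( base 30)21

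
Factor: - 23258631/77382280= - 2^(-3)*3^1*5^( - 1)*11^1*1373^( - 1)* 1409^(  -  1)*704807^1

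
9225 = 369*25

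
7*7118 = 49826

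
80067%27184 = 25699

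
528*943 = 497904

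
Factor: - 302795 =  - 5^1*23^1*  2633^1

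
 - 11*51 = - 561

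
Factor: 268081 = 11^1*24371^1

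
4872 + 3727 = 8599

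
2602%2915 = 2602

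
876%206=52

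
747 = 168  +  579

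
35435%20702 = 14733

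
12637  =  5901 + 6736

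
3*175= 525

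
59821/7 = 59821/7 = 8545.86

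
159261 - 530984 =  - 371723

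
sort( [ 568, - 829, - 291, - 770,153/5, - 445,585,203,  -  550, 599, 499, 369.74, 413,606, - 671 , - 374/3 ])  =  [ - 829, - 770, - 671, - 550, - 445, - 291,-374/3,153/5,203 , 369.74, 413, 499,  568, 585,599, 606] 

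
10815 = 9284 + 1531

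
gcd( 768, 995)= 1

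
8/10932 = 2/2733 = 0.00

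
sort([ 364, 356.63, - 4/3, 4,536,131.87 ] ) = [ - 4/3, 4 , 131.87,356.63, 364, 536] 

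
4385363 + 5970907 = 10356270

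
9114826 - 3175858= 5938968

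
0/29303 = 0 = 0.00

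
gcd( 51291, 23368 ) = 1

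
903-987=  - 84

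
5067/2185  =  2+ 697/2185=2.32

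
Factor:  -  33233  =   - 167^1*199^1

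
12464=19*656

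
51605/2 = 51605/2  =  25802.50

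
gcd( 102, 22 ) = 2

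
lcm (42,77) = 462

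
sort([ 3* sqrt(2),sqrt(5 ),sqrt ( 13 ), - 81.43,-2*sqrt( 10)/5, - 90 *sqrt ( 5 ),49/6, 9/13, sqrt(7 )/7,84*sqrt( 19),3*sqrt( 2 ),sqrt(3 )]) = [  -  90*sqrt (5 ), - 81.43,  -  2 *sqrt ( 10 ) /5,sqrt ( 7) /7, 9/13,sqrt( 3 ), sqrt( 5 ),sqrt(13 ), 3*sqrt ( 2 ), 3*sqrt ( 2 ),49/6,  84 * sqrt ( 19)]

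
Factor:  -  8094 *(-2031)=16438914= 2^1*3^2 * 19^1*71^1*677^1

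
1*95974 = 95974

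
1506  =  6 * 251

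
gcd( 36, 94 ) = 2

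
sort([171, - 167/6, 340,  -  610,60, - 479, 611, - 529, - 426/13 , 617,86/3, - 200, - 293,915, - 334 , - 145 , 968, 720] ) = [ - 610, -529, - 479, - 334, - 293, - 200, -145, - 426/13, - 167/6 , 86/3 , 60, 171,340,611, 617, 720, 915, 968] 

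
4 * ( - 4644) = - 18576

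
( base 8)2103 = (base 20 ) 2eb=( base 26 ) 1fp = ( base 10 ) 1091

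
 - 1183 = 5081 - 6264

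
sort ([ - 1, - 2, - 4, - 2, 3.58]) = [  -  4, - 2, - 2,-1, 3.58 ] 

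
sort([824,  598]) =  [ 598,824 ]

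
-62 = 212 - 274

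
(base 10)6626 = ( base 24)BC2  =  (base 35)5EB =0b1100111100010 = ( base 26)9km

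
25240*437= 11029880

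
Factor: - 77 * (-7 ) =7^2 * 11^1 = 539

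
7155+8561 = 15716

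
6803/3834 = 1 + 2969/3834 = 1.77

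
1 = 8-7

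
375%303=72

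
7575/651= 2525/217 = 11.64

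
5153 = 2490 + 2663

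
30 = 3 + 27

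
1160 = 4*290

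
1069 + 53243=54312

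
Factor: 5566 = 2^1*11^2*23^1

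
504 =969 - 465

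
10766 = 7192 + 3574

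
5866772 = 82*71546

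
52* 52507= 2730364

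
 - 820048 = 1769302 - 2589350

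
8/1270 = 4/635 = 0.01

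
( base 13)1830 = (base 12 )20b0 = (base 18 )b16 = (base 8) 7004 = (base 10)3588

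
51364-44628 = 6736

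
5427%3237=2190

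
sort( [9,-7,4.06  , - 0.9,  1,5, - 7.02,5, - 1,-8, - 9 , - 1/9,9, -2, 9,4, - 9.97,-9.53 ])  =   [ - 9.97,-9.53, - 9 ,-8, - 7.02, - 7,- 2, - 1,-0.9, - 1/9, 1, 4, 4.06,5, 5,9,9, 9 ] 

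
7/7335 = 7/7335 = 0.00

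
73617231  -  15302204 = 58315027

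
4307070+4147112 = 8454182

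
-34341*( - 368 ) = 12637488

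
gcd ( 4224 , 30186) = 6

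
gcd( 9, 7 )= 1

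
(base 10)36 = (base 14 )28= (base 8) 44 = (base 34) 12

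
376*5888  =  2213888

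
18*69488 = 1250784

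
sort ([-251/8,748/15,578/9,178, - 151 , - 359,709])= [ - 359, - 151, - 251/8, 748/15, 578/9,178,709] 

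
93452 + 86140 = 179592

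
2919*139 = 405741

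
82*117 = 9594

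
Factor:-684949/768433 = - 71^(  -  1 )*79^( -1)*137^ (-1 ) * 684949^1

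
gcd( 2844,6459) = 3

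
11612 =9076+2536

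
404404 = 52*7777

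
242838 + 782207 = 1025045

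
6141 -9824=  - 3683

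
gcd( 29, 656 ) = 1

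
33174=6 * 5529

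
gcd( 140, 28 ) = 28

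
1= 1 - 0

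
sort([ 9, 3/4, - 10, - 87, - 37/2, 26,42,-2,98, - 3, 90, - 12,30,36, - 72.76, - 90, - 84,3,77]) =[ - 90, - 87, - 84, - 72.76,-37/2, - 12, - 10,  -  3,-2,3/4, 3,9,26,30, 36,42, 77,90, 98]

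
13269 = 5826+7443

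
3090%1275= 540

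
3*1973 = 5919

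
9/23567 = 9/23567 = 0.00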